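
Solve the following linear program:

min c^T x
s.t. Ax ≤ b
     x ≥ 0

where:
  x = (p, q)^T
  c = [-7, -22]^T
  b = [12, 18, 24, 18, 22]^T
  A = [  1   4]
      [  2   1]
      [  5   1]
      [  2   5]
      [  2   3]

Evaluate the objective at each vertex of the feasible region:
  z(0, 0) = 0
  z(4.8, 0) = -33.6
  z(4.435, 1.826) = -71.22
  z(4, 2) = -72  ←
  z(0, 3) = -66
The minimum is at p = 4, q = 2.

p = 4, q = 2, z = -72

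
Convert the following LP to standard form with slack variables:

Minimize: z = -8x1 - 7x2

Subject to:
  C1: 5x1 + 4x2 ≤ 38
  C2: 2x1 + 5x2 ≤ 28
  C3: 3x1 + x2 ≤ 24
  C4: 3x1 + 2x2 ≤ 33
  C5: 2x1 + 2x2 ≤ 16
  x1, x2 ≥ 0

min z = -8x1 - 7x2

s.t.
  5x1 + 4x2 + s1 = 38
  2x1 + 5x2 + s2 = 28
  3x1 + x2 + s3 = 24
  3x1 + 2x2 + s4 = 33
  2x1 + 2x2 + s5 = 16
  x1, x2, s1, s2, s3, s4, s5 ≥ 0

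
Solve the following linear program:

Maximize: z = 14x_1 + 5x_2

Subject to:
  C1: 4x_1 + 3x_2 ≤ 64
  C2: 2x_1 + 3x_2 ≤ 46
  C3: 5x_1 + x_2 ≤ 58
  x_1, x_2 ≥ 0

Evaluate the objective at each vertex of the feasible region:
  z(0, 0) = 0
  z(11.6, 0) = 162.4
  z(10, 8) = 180  ←
  z(9, 9.333) = 172.7
  z(0, 15.33) = 76.67
The maximum is at x_1 = 10, x_2 = 8.

x_1 = 10, x_2 = 8, z = 180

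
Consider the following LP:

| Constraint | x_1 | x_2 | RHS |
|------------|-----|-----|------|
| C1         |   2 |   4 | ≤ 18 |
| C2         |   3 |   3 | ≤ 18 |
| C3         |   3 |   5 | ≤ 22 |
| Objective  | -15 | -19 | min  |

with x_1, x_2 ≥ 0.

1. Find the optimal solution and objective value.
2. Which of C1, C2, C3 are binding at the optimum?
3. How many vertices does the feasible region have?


1. x_1 = 4, x_2 = 2, z = -98
2. C2, C3
3. 4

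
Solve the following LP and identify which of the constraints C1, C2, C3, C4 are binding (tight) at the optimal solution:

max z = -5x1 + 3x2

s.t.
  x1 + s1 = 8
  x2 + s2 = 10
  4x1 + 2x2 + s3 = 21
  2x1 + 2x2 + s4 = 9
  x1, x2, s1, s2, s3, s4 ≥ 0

At x1 = 0, x2 = 4.5, compute slack b - a·x for each constraint:
  C1: 8 − 0 = 8  (slack)
  C2: 10 − 4.5 = 5.5  (slack)
  C3: 21 − 9 = 12  (slack)
  C4: 9 − 9 = 0  (binding)

Optimal: x1 = 0, x2 = 4.5
Binding: C4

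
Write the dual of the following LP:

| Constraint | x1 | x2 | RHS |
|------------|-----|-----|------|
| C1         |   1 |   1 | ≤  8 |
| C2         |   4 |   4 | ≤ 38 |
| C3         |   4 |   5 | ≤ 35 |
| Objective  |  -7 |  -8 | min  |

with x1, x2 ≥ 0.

Primal min cᵀx s.t. Ax ≤ b, x ≥ 0  →  Dual max −bᵀy s.t. Aᵀy ≥ −c, y ≥ 0.

Maximize: z = -8y1 - 38y2 - 35y3

Subject to:
  y1 + 4y2 + 4y3 ≥ 7
  y1 + 4y2 + 5y3 ≥ 8
  y1, y2, y3 ≥ 0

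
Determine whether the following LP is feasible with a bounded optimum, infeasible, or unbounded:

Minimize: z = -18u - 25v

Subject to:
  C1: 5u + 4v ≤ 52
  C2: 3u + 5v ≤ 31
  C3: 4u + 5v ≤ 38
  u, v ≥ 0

Feasible with a bounded optimal solution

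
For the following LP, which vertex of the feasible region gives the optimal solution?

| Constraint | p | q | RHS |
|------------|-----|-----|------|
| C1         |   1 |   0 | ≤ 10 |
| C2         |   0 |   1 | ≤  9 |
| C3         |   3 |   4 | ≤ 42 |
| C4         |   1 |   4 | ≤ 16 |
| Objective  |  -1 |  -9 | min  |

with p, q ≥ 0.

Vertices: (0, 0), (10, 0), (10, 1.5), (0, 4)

Evaluate the objective at each vertex of the feasible region:
  z(0, 0) = 0
  z(10, 0) = -10
  z(10, 1.5) = -23.5
  z(0, 4) = -36  ←
The minimum is at p = 0, q = 4.

(0, 4)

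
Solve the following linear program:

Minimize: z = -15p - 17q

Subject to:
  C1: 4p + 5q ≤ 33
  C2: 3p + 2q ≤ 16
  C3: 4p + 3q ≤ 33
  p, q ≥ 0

Evaluate the objective at each vertex of the feasible region:
  z(0, 0) = 0
  z(5.333, 0) = -80
  z(2, 5) = -115  ←
  z(0, 6.6) = -112.2
The minimum is at p = 2, q = 5.

p = 2, q = 5, z = -115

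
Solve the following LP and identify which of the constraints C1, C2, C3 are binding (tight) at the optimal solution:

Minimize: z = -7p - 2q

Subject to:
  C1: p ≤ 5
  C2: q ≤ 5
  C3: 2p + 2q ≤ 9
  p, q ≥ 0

At p = 4.5, q = 0, compute slack b - a·x for each constraint:
  C1: 5 − 4.5 = 0.5  (slack)
  C2: 5 − 0 = 5  (slack)
  C3: 9 − 9 = 0  (binding)

Optimal: p = 4.5, q = 0
Binding: C3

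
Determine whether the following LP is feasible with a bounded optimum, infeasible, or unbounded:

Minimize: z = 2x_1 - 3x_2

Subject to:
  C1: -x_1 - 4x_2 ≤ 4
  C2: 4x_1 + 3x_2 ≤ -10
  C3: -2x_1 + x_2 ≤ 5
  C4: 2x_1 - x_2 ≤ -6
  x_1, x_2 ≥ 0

Infeasible (no feasible solution exists)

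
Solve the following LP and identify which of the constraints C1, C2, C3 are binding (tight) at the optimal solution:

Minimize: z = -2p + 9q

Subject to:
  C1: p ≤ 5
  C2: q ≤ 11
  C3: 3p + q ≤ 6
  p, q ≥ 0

At p = 2, q = 0, compute slack b - a·x for each constraint:
  C1: 5 − 2 = 3  (slack)
  C2: 11 − 0 = 11  (slack)
  C3: 6 − 6 = 0  (binding)

Optimal: p = 2, q = 0
Binding: C3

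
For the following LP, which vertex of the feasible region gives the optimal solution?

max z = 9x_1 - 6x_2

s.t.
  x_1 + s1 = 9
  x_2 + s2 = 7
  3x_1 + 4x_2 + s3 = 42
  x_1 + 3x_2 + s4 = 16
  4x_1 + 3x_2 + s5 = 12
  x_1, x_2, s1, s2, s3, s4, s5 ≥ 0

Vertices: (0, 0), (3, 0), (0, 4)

Evaluate the objective at each vertex of the feasible region:
  z(0, 0) = 0
  z(3, 0) = 27  ←
  z(0, 4) = -24
The maximum is at x_1 = 3, x_2 = 0.

(3, 0)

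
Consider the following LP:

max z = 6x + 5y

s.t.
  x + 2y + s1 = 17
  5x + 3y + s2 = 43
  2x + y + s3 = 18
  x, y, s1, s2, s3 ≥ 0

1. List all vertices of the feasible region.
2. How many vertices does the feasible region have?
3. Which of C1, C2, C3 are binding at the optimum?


1. (0, 0), (8.6, 0), (5, 6), (0, 8.5)
2. 4
3. C1, C2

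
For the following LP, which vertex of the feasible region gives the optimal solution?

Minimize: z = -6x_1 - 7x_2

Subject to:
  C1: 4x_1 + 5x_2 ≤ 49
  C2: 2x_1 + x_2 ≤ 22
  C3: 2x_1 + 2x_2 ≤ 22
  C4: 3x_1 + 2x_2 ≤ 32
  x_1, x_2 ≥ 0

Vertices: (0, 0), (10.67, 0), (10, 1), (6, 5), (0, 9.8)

Evaluate the objective at each vertex of the feasible region:
  z(0, 0) = 0
  z(10.67, 0) = -64
  z(10, 1) = -67
  z(6, 5) = -71  ←
  z(0, 9.8) = -68.6
The minimum is at x_1 = 6, x_2 = 5.

(6, 5)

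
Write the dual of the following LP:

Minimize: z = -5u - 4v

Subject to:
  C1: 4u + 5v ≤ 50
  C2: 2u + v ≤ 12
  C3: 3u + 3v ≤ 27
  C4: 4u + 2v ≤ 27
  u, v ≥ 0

Primal min cᵀx s.t. Ax ≤ b, x ≥ 0  →  Dual max −bᵀy s.t. Aᵀy ≥ −c, y ≥ 0.

Maximize: z = -50y1 - 12y2 - 27y3 - 27y4

Subject to:
  4y1 + 2y2 + 3y3 + 4y4 ≥ 5
  5y1 + y2 + 3y3 + 2y4 ≥ 4
  y1, y2, y3, y4 ≥ 0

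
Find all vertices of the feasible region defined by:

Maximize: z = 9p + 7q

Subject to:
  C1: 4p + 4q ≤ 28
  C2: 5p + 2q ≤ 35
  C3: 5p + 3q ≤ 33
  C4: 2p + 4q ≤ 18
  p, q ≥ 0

(0, 0), (6.6, 0), (6, 1), (5, 2), (0, 4.5)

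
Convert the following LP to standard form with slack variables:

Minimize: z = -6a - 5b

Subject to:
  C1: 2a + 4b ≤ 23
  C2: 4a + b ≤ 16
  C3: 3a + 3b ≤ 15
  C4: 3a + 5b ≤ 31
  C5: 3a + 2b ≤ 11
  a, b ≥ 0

min z = -6a - 5b

s.t.
  2a + 4b + s1 = 23
  4a + b + s2 = 16
  3a + 3b + s3 = 15
  3a + 5b + s4 = 31
  3a + 2b + s5 = 11
  a, b, s1, s2, s3, s4, s5 ≥ 0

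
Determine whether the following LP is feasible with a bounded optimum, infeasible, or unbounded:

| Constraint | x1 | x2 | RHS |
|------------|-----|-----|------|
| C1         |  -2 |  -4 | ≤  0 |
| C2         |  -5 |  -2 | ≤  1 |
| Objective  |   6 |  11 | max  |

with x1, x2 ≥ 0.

Unbounded (objective can increase without bound)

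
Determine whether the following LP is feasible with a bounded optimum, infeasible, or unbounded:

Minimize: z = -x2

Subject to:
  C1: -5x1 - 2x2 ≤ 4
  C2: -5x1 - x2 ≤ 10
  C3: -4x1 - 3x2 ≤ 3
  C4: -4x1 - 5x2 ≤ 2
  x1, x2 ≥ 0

Unbounded (objective can decrease without bound)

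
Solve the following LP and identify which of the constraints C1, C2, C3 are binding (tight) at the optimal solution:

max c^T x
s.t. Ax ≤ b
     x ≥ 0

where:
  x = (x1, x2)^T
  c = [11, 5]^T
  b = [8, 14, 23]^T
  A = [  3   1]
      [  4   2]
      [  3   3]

At x1 = 1, x2 = 5, compute slack b - a·x for each constraint:
  C1: 8 − 8 = 0  (binding)
  C2: 14 − 14 = 0  (binding)
  C3: 23 − 18 = 5  (slack)

Optimal: x1 = 1, x2 = 5
Binding: C1, C2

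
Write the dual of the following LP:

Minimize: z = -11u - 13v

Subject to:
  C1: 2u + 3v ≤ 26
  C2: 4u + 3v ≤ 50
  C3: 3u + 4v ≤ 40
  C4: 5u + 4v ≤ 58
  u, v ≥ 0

Primal min cᵀx s.t. Ax ≤ b, x ≥ 0  →  Dual max −bᵀy s.t. Aᵀy ≥ −c, y ≥ 0.

Maximize: z = -26y1 - 50y2 - 40y3 - 58y4

Subject to:
  2y1 + 4y2 + 3y3 + 5y4 ≥ 11
  3y1 + 3y2 + 4y3 + 4y4 ≥ 13
  y1, y2, y3, y4 ≥ 0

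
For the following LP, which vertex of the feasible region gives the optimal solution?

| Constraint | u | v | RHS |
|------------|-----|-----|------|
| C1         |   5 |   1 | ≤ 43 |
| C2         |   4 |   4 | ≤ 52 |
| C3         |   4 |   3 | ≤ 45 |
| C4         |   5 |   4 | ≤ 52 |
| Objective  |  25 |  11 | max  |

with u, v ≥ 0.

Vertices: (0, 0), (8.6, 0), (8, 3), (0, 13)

Evaluate the objective at each vertex of the feasible region:
  z(0, 0) = 0
  z(8.6, 0) = 215
  z(8, 3) = 233  ←
  z(0, 13) = 143
The maximum is at u = 8, v = 3.

(8, 3)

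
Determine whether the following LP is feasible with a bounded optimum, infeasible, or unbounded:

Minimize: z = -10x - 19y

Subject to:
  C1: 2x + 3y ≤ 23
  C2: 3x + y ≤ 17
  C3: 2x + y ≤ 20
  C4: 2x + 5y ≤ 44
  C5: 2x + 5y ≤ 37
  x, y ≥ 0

Feasible with a bounded optimal solution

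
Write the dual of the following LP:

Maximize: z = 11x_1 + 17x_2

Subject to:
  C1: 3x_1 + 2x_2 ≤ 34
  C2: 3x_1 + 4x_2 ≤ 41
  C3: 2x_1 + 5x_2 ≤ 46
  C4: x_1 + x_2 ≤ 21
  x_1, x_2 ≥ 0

Primal max cᵀx s.t. Ax ≤ b, x ≥ 0  →  Dual min bᵀy s.t. Aᵀy ≥ c, y ≥ 0.

Minimize: z = 34y1 + 41y2 + 46y3 + 21y4

Subject to:
  3y1 + 3y2 + 2y3 + y4 ≥ 11
  2y1 + 4y2 + 5y3 + y4 ≥ 17
  y1, y2, y3, y4 ≥ 0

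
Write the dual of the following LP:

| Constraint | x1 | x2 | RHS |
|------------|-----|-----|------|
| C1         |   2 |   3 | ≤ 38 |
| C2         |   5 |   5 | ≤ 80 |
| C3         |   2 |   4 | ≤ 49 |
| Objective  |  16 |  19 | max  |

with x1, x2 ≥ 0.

Primal max cᵀx s.t. Ax ≤ b, x ≥ 0  →  Dual min bᵀy s.t. Aᵀy ≥ c, y ≥ 0.

Minimize: z = 38y1 + 80y2 + 49y3

Subject to:
  2y1 + 5y2 + 2y3 ≥ 16
  3y1 + 5y2 + 4y3 ≥ 19
  y1, y2, y3 ≥ 0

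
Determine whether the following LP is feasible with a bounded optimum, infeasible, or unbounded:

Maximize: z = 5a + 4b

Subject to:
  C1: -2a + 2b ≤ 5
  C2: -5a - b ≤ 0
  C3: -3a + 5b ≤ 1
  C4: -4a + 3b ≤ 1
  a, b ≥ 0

Unbounded (objective can increase without bound)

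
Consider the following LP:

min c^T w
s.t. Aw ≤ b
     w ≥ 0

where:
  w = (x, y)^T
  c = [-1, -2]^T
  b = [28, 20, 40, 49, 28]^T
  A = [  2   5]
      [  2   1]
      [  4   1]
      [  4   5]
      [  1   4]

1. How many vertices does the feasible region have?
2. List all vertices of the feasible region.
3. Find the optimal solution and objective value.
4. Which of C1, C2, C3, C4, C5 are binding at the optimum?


1. 4
2. (0, 0), (10, 0), (9, 2), (0, 5.6)
3. x = 9, y = 2, z = -13
4. C1, C2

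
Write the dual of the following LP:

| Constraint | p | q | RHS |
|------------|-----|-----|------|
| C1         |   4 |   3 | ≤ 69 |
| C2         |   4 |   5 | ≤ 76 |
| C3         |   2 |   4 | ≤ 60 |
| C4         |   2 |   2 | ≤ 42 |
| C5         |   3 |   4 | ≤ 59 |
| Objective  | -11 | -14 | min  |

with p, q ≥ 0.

Primal min cᵀx s.t. Ax ≤ b, x ≥ 0  →  Dual max −bᵀy s.t. Aᵀy ≥ −c, y ≥ 0.

Maximize: z = -69y1 - 76y2 - 60y3 - 42y4 - 59y5

Subject to:
  4y1 + 4y2 + 2y3 + 2y4 + 3y5 ≥ 11
  3y1 + 5y2 + 4y3 + 2y4 + 4y5 ≥ 14
  y1, y2, y3, y4, y5 ≥ 0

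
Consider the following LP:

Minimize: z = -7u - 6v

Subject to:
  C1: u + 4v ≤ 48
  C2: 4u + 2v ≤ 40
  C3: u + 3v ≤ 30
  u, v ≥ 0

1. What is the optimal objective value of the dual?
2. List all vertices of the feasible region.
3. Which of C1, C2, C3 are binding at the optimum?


1. -90
2. (0, 0), (10, 0), (6, 8), (0, 10)
3. C2, C3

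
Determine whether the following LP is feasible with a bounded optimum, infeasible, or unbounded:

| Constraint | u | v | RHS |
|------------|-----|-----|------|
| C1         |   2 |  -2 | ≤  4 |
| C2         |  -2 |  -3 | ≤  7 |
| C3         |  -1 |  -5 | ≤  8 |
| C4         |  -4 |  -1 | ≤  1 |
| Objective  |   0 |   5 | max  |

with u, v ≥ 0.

Unbounded (objective can increase without bound)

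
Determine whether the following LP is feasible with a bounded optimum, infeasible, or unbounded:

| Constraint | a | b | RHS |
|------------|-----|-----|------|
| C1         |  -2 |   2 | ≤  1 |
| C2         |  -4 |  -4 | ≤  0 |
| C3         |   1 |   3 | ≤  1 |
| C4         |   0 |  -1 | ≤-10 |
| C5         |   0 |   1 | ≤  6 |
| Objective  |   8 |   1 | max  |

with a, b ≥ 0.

Infeasible (no feasible solution exists)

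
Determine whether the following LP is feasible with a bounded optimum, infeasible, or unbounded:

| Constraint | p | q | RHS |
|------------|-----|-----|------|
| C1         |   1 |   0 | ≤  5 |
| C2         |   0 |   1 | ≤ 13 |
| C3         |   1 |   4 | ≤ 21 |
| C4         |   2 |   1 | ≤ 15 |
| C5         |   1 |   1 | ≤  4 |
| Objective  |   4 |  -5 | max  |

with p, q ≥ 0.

Feasible with a bounded optimal solution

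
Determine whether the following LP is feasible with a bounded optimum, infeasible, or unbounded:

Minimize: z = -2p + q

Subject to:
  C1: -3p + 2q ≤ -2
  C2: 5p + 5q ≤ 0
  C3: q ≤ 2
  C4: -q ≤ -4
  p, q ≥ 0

Infeasible (no feasible solution exists)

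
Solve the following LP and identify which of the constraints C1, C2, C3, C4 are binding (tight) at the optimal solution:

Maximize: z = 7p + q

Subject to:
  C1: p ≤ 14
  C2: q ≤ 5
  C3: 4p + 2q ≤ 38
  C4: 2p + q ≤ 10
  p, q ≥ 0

At p = 5, q = 0, compute slack b - a·x for each constraint:
  C1: 14 − 5 = 9  (slack)
  C2: 5 − 0 = 5  (slack)
  C3: 38 − 20 = 18  (slack)
  C4: 10 − 10 = 0  (binding)

Optimal: p = 5, q = 0
Binding: C4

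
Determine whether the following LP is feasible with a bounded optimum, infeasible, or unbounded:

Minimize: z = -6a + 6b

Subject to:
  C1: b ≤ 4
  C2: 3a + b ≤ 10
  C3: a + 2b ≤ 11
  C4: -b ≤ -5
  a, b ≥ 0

Infeasible (no feasible solution exists)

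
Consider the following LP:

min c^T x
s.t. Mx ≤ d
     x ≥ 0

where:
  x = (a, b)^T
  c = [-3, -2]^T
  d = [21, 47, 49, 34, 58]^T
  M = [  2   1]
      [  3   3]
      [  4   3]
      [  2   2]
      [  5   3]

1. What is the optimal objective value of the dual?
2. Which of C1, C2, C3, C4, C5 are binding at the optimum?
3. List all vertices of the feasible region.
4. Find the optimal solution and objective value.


1. -35
2. C1, C3
3. (0, 0), (10.5, 0), (7, 7), (2, 13.67), (0, 15.67)
4. a = 7, b = 7, z = -35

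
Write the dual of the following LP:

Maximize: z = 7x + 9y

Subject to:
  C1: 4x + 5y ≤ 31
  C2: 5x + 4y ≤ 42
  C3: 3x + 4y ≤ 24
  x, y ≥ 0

Primal max cᵀx s.t. Ax ≤ b, x ≥ 0  →  Dual min bᵀy s.t. Aᵀy ≥ c, y ≥ 0.

Minimize: z = 31y1 + 42y2 + 24y3

Subject to:
  4y1 + 5y2 + 3y3 ≥ 7
  5y1 + 4y2 + 4y3 ≥ 9
  y1, y2, y3 ≥ 0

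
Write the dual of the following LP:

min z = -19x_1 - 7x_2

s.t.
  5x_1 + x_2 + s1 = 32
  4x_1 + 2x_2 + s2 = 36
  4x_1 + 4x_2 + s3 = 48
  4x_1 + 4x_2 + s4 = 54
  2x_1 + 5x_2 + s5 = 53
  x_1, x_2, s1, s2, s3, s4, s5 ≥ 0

Primal min cᵀx s.t. Ax ≤ b, x ≥ 0  →  Dual max −bᵀy s.t. Aᵀy ≥ −c, y ≥ 0.

Maximize: z = -32y1 - 36y2 - 48y3 - 54y4 - 53y5

Subject to:
  5y1 + 4y2 + 4y3 + 4y4 + 2y5 ≥ 19
  y1 + 2y2 + 4y3 + 4y4 + 5y5 ≥ 7
  y1, y2, y3, y4, y5 ≥ 0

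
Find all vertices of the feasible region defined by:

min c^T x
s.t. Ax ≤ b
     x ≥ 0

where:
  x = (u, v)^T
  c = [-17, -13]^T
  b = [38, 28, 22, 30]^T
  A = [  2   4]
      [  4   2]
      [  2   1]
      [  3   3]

(0, 0), (7, 0), (4, 6), (1, 9), (0, 9.5)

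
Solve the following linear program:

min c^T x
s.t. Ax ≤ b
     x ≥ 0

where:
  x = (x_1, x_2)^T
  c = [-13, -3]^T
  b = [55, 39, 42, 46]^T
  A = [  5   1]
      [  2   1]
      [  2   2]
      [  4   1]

Evaluate the objective at each vertex of the feasible region:
  z(0, 0) = 0
  z(11, 0) = -143
  z(9, 10) = -147  ←
  z(8.333, 12.67) = -146.3
  z(0, 21) = -63
The minimum is at x_1 = 9, x_2 = 10.

x_1 = 9, x_2 = 10, z = -147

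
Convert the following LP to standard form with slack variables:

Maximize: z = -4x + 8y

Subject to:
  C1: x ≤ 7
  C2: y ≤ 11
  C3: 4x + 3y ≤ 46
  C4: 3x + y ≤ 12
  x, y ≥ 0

max z = -4x + 8y

s.t.
  x + s1 = 7
  y + s2 = 11
  4x + 3y + s3 = 46
  3x + y + s4 = 12
  x, y, s1, s2, s3, s4 ≥ 0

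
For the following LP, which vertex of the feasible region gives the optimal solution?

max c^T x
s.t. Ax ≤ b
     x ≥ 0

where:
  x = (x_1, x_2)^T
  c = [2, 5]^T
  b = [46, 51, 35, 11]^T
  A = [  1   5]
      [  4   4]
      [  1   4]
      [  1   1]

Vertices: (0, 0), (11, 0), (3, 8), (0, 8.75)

Evaluate the objective at each vertex of the feasible region:
  z(0, 0) = 0
  z(11, 0) = 22
  z(3, 8) = 46  ←
  z(0, 8.75) = 43.75
The maximum is at x_1 = 3, x_2 = 8.

(3, 8)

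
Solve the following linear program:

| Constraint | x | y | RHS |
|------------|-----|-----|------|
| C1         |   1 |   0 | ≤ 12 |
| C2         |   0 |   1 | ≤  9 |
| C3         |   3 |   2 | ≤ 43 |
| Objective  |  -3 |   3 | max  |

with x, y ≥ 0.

Evaluate the objective at each vertex of the feasible region:
  z(0, 0) = 0
  z(12, 0) = -36
  z(12, 3.5) = -25.5
  z(8.333, 9) = 2
  z(0, 9) = 27  ←
The maximum is at x = 0, y = 9.

x = 0, y = 9, z = 27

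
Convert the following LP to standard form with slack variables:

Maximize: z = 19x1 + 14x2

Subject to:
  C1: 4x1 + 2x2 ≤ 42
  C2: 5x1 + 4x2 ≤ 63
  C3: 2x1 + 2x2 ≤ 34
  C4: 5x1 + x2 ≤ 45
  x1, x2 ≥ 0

max z = 19x1 + 14x2

s.t.
  4x1 + 2x2 + s1 = 42
  5x1 + 4x2 + s2 = 63
  2x1 + 2x2 + s3 = 34
  5x1 + x2 + s4 = 45
  x1, x2, s1, s2, s3, s4 ≥ 0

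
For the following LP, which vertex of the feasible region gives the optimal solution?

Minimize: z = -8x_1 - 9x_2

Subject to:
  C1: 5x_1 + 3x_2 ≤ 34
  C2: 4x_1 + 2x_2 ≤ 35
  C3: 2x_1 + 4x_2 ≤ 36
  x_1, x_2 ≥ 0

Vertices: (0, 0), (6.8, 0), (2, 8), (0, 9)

Evaluate the objective at each vertex of the feasible region:
  z(0, 0) = 0
  z(6.8, 0) = -54.4
  z(2, 8) = -88  ←
  z(0, 9) = -81
The minimum is at x_1 = 2, x_2 = 8.

(2, 8)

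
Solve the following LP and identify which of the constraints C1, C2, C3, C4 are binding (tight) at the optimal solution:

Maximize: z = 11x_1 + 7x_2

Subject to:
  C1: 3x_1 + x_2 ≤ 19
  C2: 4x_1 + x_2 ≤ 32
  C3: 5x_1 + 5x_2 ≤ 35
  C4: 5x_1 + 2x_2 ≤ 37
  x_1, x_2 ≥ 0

At x_1 = 6, x_2 = 1, compute slack b - a·x for each constraint:
  C1: 19 − 19 = 0  (binding)
  C2: 32 − 25 = 7  (slack)
  C3: 35 − 35 = 0  (binding)
  C4: 37 − 32 = 5  (slack)

Optimal: x_1 = 6, x_2 = 1
Binding: C1, C3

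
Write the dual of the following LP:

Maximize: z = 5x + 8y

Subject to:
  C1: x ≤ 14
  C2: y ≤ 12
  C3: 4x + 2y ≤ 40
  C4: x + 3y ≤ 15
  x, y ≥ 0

Primal max cᵀx s.t. Ax ≤ b, x ≥ 0  →  Dual min bᵀy s.t. Aᵀy ≥ c, y ≥ 0.

Minimize: z = 14y1 + 12y2 + 40y3 + 15y4

Subject to:
  y1 + 4y3 + y4 ≥ 5
  y2 + 2y3 + 3y4 ≥ 8
  y1, y2, y3, y4 ≥ 0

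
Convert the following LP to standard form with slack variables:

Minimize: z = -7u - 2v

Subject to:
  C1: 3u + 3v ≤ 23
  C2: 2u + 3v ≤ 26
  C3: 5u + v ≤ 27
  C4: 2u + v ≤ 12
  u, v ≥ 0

min z = -7u - 2v

s.t.
  3u + 3v + s1 = 23
  2u + 3v + s2 = 26
  5u + v + s3 = 27
  2u + v + s4 = 12
  u, v, s1, s2, s3, s4 ≥ 0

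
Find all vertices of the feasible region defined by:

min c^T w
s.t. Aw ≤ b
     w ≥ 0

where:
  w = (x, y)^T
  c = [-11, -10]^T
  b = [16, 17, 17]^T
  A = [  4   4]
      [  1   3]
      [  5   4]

(0, 0), (3.4, 0), (1, 3), (0, 4)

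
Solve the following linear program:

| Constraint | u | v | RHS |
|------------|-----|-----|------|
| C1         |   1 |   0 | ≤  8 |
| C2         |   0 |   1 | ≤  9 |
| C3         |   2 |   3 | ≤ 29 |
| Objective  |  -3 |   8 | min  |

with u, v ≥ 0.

Evaluate the objective at each vertex of the feasible region:
  z(0, 0) = 0
  z(8, 0) = -24  ←
  z(8, 4.333) = 10.67
  z(1, 9) = 69
  z(0, 9) = 72
The minimum is at u = 8, v = 0.

u = 8, v = 0, z = -24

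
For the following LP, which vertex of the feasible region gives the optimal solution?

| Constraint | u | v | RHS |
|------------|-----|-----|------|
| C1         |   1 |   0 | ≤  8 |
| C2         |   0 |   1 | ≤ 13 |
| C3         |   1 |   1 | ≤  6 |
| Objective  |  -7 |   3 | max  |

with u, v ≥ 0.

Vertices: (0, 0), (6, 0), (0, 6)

Evaluate the objective at each vertex of the feasible region:
  z(0, 0) = 0
  z(6, 0) = -42
  z(0, 6) = 18  ←
The maximum is at u = 0, v = 6.

(0, 6)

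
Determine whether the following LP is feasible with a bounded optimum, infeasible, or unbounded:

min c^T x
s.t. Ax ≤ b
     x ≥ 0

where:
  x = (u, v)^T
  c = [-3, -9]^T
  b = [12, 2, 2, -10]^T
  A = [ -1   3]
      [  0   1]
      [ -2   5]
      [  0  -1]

Infeasible (no feasible solution exists)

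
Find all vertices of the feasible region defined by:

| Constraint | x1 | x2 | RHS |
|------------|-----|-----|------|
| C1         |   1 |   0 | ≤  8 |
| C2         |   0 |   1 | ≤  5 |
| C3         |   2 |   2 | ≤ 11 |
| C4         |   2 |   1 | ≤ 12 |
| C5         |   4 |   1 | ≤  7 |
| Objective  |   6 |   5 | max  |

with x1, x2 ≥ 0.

(0, 0), (1.75, 0), (0.5, 5), (0, 5)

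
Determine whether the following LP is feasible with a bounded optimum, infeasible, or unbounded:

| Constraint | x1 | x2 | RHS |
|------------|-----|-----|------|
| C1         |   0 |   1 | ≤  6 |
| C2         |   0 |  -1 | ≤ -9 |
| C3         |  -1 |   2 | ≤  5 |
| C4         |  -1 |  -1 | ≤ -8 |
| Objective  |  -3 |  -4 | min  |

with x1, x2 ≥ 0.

Infeasible (no feasible solution exists)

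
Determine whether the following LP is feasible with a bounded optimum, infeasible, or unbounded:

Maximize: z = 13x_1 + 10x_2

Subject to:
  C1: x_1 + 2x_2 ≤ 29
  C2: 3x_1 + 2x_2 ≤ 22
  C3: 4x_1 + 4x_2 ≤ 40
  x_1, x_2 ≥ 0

Feasible with a bounded optimal solution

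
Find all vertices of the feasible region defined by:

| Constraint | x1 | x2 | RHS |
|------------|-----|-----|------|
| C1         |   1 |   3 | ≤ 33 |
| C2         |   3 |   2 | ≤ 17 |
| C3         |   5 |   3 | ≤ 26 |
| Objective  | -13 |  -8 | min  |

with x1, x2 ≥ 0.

(0, 0), (5.2, 0), (1, 7), (0, 8.5)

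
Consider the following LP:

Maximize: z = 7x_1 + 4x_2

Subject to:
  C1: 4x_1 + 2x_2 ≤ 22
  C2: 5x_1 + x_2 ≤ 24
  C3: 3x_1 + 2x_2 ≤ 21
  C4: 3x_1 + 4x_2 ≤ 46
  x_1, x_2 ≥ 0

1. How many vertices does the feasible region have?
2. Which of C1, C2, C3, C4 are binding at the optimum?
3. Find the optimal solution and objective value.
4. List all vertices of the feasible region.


1. 5
2. C1, C3
3. x_1 = 1, x_2 = 9, z = 43
4. (0, 0), (4.8, 0), (4.333, 2.333), (1, 9), (0, 10.5)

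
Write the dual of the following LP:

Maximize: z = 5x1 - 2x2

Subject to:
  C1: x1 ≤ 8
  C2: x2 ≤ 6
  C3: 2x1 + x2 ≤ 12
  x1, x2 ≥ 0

Primal max cᵀx s.t. Ax ≤ b, x ≥ 0  →  Dual min bᵀy s.t. Aᵀy ≥ c, y ≥ 0.

Minimize: z = 8y1 + 6y2 + 12y3

Subject to:
  y1 + 2y3 ≥ 5
  y2 + y3 ≥ -2
  y1, y2, y3 ≥ 0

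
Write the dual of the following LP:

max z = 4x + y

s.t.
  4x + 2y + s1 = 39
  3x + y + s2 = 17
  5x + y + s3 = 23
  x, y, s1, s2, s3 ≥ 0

Primal max cᵀx s.t. Ax ≤ b, x ≥ 0  →  Dual min bᵀy s.t. Aᵀy ≥ c, y ≥ 0.

Minimize: z = 39y1 + 17y2 + 23y3

Subject to:
  4y1 + 3y2 + 5y3 ≥ 4
  2y1 + y2 + y3 ≥ 1
  y1, y2, y3 ≥ 0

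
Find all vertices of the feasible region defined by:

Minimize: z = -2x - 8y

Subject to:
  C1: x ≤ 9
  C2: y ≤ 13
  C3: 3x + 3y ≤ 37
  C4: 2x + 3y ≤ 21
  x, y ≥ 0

(0, 0), (9, 0), (9, 1), (0, 7)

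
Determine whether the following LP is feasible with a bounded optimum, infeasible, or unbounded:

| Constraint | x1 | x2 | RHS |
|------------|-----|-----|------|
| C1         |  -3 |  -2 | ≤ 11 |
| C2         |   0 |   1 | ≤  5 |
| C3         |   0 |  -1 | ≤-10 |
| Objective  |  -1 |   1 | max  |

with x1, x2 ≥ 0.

Infeasible (no feasible solution exists)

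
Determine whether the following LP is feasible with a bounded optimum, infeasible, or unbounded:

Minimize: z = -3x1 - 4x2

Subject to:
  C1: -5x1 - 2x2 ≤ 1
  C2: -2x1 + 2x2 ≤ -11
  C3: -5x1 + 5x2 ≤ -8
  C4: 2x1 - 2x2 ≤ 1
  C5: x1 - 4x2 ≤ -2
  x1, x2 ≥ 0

Infeasible (no feasible solution exists)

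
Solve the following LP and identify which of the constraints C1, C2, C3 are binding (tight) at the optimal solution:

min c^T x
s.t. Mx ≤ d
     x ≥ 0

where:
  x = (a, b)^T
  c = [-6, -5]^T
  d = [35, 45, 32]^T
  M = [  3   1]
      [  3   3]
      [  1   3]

At a = 10, b = 5, compute slack b - a·x for each constraint:
  C1: 35 − 35 = 0  (binding)
  C2: 45 − 45 = 0  (binding)
  C3: 32 − 25 = 7  (slack)

Optimal: a = 10, b = 5
Binding: C1, C2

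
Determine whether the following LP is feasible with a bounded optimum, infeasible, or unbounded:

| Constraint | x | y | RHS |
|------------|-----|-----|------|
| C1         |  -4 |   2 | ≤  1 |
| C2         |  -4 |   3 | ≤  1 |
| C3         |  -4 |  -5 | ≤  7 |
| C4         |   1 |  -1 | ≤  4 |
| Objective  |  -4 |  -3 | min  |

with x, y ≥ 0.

Unbounded (objective can decrease without bound)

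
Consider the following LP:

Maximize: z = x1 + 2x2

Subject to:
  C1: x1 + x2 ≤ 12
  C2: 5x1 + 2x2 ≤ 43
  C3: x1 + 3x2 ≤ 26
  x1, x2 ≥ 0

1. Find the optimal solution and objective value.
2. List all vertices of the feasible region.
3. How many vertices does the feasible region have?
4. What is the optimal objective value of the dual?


1. x1 = 5, x2 = 7, z = 19
2. (0, 0), (8.6, 0), (6.333, 5.667), (5, 7), (0, 8.667)
3. 5
4. 19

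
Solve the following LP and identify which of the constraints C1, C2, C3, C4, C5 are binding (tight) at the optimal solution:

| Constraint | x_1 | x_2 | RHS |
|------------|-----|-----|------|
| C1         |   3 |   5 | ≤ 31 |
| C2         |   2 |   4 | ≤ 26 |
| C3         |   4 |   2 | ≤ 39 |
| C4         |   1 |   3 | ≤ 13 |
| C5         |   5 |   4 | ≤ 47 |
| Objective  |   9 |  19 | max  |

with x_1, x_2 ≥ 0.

At x_1 = 7, x_2 = 2, compute slack b - a·x for each constraint:
  C1: 31 − 31 = 0  (binding)
  C2: 26 − 22 = 4  (slack)
  C3: 39 − 32 = 7  (slack)
  C4: 13 − 13 = 0  (binding)
  C5: 47 − 43 = 4  (slack)

Optimal: x_1 = 7, x_2 = 2
Binding: C1, C4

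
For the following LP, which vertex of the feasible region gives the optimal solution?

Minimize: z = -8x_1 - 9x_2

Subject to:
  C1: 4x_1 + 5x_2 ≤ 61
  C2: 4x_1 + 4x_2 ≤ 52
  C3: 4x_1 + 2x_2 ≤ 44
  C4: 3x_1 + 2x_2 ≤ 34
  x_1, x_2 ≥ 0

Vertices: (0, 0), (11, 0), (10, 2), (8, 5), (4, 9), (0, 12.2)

Evaluate the objective at each vertex of the feasible region:
  z(0, 0) = 0
  z(11, 0) = -88
  z(10, 2) = -98
  z(8, 5) = -109
  z(4, 9) = -113  ←
  z(0, 12.2) = -109.8
The minimum is at x_1 = 4, x_2 = 9.

(4, 9)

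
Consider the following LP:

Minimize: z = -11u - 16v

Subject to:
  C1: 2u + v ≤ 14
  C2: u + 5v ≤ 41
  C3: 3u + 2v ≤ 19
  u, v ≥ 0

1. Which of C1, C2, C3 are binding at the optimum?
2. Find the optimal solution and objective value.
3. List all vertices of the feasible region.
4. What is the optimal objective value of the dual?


1. C2, C3
2. u = 1, v = 8, z = -139
3. (0, 0), (6.333, 0), (1, 8), (0, 8.2)
4. -139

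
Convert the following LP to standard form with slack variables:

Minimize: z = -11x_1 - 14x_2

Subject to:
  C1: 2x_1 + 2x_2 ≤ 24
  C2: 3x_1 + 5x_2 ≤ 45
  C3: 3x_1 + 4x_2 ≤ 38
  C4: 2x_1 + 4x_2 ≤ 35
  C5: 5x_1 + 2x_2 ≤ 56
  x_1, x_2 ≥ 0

min z = -11x_1 - 14x_2

s.t.
  2x_1 + 2x_2 + s1 = 24
  3x_1 + 5x_2 + s2 = 45
  3x_1 + 4x_2 + s3 = 38
  2x_1 + 4x_2 + s4 = 35
  5x_1 + 2x_2 + s5 = 56
  x_1, x_2, s1, s2, s3, s4, s5 ≥ 0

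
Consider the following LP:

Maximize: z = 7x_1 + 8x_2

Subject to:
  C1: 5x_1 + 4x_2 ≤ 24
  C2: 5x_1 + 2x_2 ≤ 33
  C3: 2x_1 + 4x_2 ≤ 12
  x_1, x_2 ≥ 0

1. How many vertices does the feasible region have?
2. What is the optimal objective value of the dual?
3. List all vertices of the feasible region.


1. 4
2. 36
3. (0, 0), (4.8, 0), (4, 1), (0, 3)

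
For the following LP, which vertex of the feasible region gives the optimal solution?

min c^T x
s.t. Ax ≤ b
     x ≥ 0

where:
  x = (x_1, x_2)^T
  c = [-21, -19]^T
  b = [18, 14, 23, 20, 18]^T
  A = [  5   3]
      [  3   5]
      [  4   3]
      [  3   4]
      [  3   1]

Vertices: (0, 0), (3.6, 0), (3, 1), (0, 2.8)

Evaluate the objective at each vertex of the feasible region:
  z(0, 0) = 0
  z(3.6, 0) = -75.6
  z(3, 1) = -82  ←
  z(0, 2.8) = -53.2
The minimum is at x_1 = 3, x_2 = 1.

(3, 1)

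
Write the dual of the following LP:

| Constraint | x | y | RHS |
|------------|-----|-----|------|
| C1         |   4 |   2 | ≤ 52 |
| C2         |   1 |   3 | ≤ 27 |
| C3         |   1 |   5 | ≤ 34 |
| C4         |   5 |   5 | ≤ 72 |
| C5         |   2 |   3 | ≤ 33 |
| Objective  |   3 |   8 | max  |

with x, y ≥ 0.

Primal max cᵀx s.t. Ax ≤ b, x ≥ 0  →  Dual min bᵀy s.t. Aᵀy ≥ c, y ≥ 0.

Minimize: z = 52y1 + 27y2 + 34y3 + 72y4 + 33y5

Subject to:
  4y1 + y2 + y3 + 5y4 + 2y5 ≥ 3
  2y1 + 3y2 + 5y3 + 5y4 + 3y5 ≥ 8
  y1, y2, y3, y4, y5 ≥ 0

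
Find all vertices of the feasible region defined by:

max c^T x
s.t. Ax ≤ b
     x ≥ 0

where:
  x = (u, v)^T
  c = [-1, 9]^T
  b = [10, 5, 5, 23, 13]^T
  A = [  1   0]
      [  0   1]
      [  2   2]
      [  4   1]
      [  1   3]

(0, 0), (2.5, 0), (0, 2.5)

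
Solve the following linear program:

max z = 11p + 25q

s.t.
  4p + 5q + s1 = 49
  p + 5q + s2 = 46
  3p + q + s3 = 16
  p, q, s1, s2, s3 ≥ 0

Evaluate the objective at each vertex of the feasible region:
  z(0, 0) = 0
  z(5.333, 0) = 58.67
  z(2.818, 7.545) = 219.6
  z(1, 9) = 236  ←
  z(0, 9.2) = 230
The maximum is at p = 1, q = 9.

p = 1, q = 9, z = 236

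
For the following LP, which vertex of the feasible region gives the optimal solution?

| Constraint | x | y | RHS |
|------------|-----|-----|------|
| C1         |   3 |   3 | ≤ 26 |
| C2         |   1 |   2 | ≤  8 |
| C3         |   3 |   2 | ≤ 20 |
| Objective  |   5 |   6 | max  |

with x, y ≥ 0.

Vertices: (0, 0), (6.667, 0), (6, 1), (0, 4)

Evaluate the objective at each vertex of the feasible region:
  z(0, 0) = 0
  z(6.667, 0) = 33.33
  z(6, 1) = 36  ←
  z(0, 4) = 24
The maximum is at x = 6, y = 1.

(6, 1)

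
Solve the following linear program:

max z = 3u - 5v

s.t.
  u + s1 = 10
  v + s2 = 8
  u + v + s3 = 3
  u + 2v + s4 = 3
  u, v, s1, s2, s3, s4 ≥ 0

Evaluate the objective at each vertex of the feasible region:
  z(0, 0) = 0
  z(3, 0) = 9  ←
  z(0, 1.5) = -7.5
The maximum is at u = 3, v = 0.

u = 3, v = 0, z = 9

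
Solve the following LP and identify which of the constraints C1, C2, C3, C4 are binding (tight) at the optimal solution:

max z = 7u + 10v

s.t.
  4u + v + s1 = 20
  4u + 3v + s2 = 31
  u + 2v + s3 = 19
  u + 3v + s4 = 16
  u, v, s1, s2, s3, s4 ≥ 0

At u = 4, v = 4, compute slack b - a·x for each constraint:
  C1: 20 − 20 = 0  (binding)
  C2: 31 − 28 = 3  (slack)
  C3: 19 − 12 = 7  (slack)
  C4: 16 − 16 = 0  (binding)

Optimal: u = 4, v = 4
Binding: C1, C4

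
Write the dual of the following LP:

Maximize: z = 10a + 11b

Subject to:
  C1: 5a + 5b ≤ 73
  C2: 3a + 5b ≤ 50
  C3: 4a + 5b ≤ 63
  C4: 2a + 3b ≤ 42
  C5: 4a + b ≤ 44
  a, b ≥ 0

Primal max cᵀx s.t. Ax ≤ b, x ≥ 0  →  Dual min bᵀy s.t. Aᵀy ≥ c, y ≥ 0.

Minimize: z = 73y1 + 50y2 + 63y3 + 42y4 + 44y5

Subject to:
  5y1 + 3y2 + 4y3 + 2y4 + 4y5 ≥ 10
  5y1 + 5y2 + 5y3 + 3y4 + y5 ≥ 11
  y1, y2, y3, y4, y5 ≥ 0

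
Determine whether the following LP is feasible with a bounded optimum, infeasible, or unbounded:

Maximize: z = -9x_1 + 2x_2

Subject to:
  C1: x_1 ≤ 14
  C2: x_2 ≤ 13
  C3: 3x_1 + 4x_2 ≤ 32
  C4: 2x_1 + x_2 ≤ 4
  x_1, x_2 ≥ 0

Feasible with a bounded optimal solution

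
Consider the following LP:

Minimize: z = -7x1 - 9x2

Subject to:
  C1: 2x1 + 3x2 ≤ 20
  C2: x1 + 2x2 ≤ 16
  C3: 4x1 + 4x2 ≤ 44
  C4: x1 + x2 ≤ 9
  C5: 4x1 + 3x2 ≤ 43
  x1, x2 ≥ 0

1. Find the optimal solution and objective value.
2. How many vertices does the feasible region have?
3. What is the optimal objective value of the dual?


1. x1 = 7, x2 = 2, z = -67
2. 4
3. -67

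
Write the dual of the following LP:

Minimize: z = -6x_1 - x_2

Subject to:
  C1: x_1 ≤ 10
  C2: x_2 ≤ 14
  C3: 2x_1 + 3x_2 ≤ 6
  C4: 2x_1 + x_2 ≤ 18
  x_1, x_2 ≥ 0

Primal min cᵀx s.t. Ax ≤ b, x ≥ 0  →  Dual max −bᵀy s.t. Aᵀy ≥ −c, y ≥ 0.

Maximize: z = -10y1 - 14y2 - 6y3 - 18y4

Subject to:
  y1 + 2y3 + 2y4 ≥ 6
  y2 + 3y3 + y4 ≥ 1
  y1, y2, y3, y4 ≥ 0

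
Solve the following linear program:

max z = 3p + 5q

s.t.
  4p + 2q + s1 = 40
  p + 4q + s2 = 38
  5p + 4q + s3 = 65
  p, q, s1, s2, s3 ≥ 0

Evaluate the objective at each vertex of the feasible region:
  z(0, 0) = 0
  z(10, 0) = 30
  z(6, 8) = 58  ←
  z(0, 9.5) = 47.5
The maximum is at p = 6, q = 8.

p = 6, q = 8, z = 58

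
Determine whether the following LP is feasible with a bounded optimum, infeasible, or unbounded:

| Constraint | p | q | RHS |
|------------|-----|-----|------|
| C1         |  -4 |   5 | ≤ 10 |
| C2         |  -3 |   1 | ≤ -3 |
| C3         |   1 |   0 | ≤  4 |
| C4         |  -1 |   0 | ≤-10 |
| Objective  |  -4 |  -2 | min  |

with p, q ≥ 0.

Infeasible (no feasible solution exists)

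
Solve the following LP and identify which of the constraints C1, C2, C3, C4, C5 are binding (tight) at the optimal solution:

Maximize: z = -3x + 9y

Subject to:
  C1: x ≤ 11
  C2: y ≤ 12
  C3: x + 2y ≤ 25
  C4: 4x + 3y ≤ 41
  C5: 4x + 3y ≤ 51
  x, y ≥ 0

At x = 0, y = 12, compute slack b - a·x for each constraint:
  C1: 11 − 0 = 11  (slack)
  C2: 12 − 12 = 0  (binding)
  C3: 25 − 24 = 1  (slack)
  C4: 41 − 36 = 5  (slack)
  C5: 51 − 36 = 15  (slack)

Optimal: x = 0, y = 12
Binding: C2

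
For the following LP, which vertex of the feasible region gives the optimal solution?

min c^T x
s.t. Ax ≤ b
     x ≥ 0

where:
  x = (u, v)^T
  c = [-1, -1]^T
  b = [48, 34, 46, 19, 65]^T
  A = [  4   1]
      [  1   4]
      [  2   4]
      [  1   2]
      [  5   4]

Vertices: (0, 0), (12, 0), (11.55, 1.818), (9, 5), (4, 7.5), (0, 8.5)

Evaluate the objective at each vertex of the feasible region:
  z(0, 0) = 0
  z(12, 0) = -12
  z(11.55, 1.818) = -13.36
  z(9, 5) = -14  ←
  z(4, 7.5) = -11.5
  z(0, 8.5) = -8.5
The minimum is at u = 9, v = 5.

(9, 5)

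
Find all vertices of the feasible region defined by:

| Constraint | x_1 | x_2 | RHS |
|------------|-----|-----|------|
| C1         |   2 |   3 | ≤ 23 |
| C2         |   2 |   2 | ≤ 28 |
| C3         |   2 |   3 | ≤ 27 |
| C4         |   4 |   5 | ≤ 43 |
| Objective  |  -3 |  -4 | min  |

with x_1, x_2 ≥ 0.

(0, 0), (10.75, 0), (7, 3), (0, 7.667)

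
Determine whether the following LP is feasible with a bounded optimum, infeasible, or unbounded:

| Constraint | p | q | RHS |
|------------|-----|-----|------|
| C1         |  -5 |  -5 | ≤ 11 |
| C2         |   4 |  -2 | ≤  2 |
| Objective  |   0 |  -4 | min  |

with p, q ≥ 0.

Unbounded (objective can decrease without bound)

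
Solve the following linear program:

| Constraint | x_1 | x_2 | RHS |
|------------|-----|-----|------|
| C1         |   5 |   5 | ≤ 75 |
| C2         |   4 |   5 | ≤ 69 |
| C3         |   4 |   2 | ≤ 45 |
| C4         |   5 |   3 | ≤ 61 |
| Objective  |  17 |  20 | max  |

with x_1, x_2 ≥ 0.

Evaluate the objective at each vertex of the feasible region:
  z(0, 0) = 0
  z(11.25, 0) = 191.2
  z(7.5, 7.5) = 277.5
  z(6, 9) = 282  ←
  z(0, 13.8) = 276
The maximum is at x_1 = 6, x_2 = 9.

x_1 = 6, x_2 = 9, z = 282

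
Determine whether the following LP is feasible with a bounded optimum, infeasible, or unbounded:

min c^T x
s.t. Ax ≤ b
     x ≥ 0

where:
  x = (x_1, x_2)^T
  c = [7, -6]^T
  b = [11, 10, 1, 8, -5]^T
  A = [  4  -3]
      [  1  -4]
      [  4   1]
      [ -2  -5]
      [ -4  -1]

Infeasible (no feasible solution exists)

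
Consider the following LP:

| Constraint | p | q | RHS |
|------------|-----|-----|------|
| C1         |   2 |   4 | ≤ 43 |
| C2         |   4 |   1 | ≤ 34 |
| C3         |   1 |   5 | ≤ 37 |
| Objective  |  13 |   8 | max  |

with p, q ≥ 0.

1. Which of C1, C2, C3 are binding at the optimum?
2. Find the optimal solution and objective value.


1. C2, C3
2. p = 7, q = 6, z = 139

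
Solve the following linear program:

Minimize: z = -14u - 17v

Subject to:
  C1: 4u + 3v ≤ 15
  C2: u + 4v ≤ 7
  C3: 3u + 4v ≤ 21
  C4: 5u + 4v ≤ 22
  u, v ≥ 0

Evaluate the objective at each vertex of the feasible region:
  z(0, 0) = 0
  z(3.75, 0) = -52.5
  z(3, 1) = -59  ←
  z(0, 1.75) = -29.75
The minimum is at u = 3, v = 1.

u = 3, v = 1, z = -59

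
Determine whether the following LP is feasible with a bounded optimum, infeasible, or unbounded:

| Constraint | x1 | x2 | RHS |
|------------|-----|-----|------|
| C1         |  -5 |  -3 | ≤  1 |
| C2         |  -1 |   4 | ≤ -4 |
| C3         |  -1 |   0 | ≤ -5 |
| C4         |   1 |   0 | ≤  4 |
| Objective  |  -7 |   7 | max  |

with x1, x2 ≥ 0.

Infeasible (no feasible solution exists)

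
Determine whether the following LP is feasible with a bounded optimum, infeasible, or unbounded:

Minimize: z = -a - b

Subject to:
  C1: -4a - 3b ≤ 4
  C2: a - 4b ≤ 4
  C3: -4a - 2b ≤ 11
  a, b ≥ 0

Unbounded (objective can decrease without bound)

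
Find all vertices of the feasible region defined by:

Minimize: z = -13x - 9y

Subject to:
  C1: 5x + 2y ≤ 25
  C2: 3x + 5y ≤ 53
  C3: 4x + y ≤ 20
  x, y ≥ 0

(0, 0), (5, 0), (1, 10), (0, 10.6)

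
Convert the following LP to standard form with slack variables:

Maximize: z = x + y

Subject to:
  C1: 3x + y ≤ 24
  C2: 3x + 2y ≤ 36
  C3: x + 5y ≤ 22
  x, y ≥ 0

max z = x + y

s.t.
  3x + y + s1 = 24
  3x + 2y + s2 = 36
  x + 5y + s3 = 22
  x, y, s1, s2, s3 ≥ 0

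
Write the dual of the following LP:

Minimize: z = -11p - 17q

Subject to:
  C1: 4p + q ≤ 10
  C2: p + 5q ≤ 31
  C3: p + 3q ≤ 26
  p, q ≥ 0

Primal min cᵀx s.t. Ax ≤ b, x ≥ 0  →  Dual max −bᵀy s.t. Aᵀy ≥ −c, y ≥ 0.

Maximize: z = -10y1 - 31y2 - 26y3

Subject to:
  4y1 + y2 + y3 ≥ 11
  y1 + 5y2 + 3y3 ≥ 17
  y1, y2, y3 ≥ 0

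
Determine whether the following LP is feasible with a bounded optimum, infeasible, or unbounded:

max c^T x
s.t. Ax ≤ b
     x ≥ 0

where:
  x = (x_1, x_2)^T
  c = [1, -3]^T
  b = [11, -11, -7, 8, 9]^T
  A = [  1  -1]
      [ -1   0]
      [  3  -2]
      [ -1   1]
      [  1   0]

Infeasible (no feasible solution exists)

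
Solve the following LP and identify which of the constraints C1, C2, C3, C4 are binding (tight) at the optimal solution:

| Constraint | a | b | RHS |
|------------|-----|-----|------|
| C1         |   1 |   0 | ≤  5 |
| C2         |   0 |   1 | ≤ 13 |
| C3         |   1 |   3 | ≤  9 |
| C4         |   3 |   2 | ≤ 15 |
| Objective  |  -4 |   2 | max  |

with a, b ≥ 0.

At a = 0, b = 3, compute slack b - a·x for each constraint:
  C1: 5 − 0 = 5  (slack)
  C2: 13 − 3 = 10  (slack)
  C3: 9 − 9 = 0  (binding)
  C4: 15 − 6 = 9  (slack)

Optimal: a = 0, b = 3
Binding: C3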